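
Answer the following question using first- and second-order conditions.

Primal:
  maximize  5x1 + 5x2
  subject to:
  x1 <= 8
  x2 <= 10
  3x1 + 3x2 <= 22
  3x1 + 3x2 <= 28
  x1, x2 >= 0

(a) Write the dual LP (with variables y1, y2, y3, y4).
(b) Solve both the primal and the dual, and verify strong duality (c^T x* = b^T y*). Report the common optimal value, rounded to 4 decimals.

The standard primal-dual pair for 'max c^T x s.t. A x <= b, x >= 0' is:
  Dual:  min b^T y  s.t.  A^T y >= c,  y >= 0.

So the dual LP is:
  minimize  8y1 + 10y2 + 22y3 + 28y4
  subject to:
    y1 + 3y3 + 3y4 >= 5
    y2 + 3y3 + 3y4 >= 5
    y1, y2, y3, y4 >= 0

Solving the primal: x* = (7.3333, 0).
  primal value c^T x* = 36.6667.
Solving the dual: y* = (0, 0, 1.6667, 0).
  dual value b^T y* = 36.6667.
Strong duality: c^T x* = b^T y*. Confirmed.

36.6667


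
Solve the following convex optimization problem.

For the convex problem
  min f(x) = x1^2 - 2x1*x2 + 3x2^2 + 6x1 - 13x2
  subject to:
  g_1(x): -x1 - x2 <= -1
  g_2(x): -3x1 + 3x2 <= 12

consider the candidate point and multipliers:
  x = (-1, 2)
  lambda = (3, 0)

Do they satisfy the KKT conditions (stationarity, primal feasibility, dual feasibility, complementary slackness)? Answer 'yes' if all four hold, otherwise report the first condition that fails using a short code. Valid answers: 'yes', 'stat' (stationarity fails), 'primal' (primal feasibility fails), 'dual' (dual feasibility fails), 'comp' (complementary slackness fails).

Gradient of f: grad f(x) = Q x + c = (0, 1)
Constraint values g_i(x) = a_i^T x - b_i:
  g_1((-1, 2)) = 0
  g_2((-1, 2)) = -3
Stationarity residual: grad f(x) + sum_i lambda_i a_i = (-3, -2)
  -> stationarity FAILS
Primal feasibility (all g_i <= 0): OK
Dual feasibility (all lambda_i >= 0): OK
Complementary slackness (lambda_i * g_i(x) = 0 for all i): OK

Verdict: the first failing condition is stationarity -> stat.

stat


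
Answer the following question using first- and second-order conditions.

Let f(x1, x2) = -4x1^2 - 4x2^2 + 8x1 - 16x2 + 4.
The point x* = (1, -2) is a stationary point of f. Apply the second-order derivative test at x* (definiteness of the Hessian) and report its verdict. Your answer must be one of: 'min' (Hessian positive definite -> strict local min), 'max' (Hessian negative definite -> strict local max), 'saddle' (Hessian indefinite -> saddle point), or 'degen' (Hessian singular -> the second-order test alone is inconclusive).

Compute the Hessian H = grad^2 f:
  H = [[-8, 0], [0, -8]]
Verify stationarity: grad f(x*) = H x* + g = (0, 0).
Eigenvalues of H: -8, -8.
Both eigenvalues < 0, so H is negative definite -> x* is a strict local max.

max


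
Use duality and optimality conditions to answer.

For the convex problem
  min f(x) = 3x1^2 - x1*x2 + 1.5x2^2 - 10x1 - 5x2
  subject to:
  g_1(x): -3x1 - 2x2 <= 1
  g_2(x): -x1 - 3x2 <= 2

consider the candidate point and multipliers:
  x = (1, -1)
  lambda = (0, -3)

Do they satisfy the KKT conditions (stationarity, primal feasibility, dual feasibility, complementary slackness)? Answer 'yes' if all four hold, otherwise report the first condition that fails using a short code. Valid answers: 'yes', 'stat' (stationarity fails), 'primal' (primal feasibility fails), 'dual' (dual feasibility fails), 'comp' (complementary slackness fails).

Gradient of f: grad f(x) = Q x + c = (-3, -9)
Constraint values g_i(x) = a_i^T x - b_i:
  g_1((1, -1)) = -2
  g_2((1, -1)) = 0
Stationarity residual: grad f(x) + sum_i lambda_i a_i = (0, 0)
  -> stationarity OK
Primal feasibility (all g_i <= 0): OK
Dual feasibility (all lambda_i >= 0): FAILS
Complementary slackness (lambda_i * g_i(x) = 0 for all i): OK

Verdict: the first failing condition is dual_feasibility -> dual.

dual


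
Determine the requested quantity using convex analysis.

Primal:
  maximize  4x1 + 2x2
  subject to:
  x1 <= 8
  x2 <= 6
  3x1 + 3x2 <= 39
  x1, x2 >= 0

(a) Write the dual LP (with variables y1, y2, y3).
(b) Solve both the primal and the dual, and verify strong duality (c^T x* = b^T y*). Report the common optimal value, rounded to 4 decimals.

The standard primal-dual pair for 'max c^T x s.t. A x <= b, x >= 0' is:
  Dual:  min b^T y  s.t.  A^T y >= c,  y >= 0.

So the dual LP is:
  minimize  8y1 + 6y2 + 39y3
  subject to:
    y1 + 3y3 >= 4
    y2 + 3y3 >= 2
    y1, y2, y3 >= 0

Solving the primal: x* = (8, 5).
  primal value c^T x* = 42.
Solving the dual: y* = (2, 0, 0.6667).
  dual value b^T y* = 42.
Strong duality: c^T x* = b^T y*. Confirmed.

42


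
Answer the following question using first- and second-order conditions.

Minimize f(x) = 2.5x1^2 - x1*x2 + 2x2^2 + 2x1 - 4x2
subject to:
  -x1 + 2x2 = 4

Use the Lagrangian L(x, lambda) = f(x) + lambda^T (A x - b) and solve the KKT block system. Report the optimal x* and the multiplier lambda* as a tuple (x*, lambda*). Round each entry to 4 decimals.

Form the Lagrangian:
  L(x, lambda) = (1/2) x^T Q x + c^T x + lambda^T (A x - b)
Stationarity (grad_x L = 0): Q x + c + A^T lambda = 0.
Primal feasibility: A x = b.

This gives the KKT block system:
  [ Q   A^T ] [ x     ]   [-c ]
  [ A    0  ] [ lambda ] = [ b ]

Solving the linear system:
  x*      = (-0.4, 1.8)
  lambda* = (-1.8)
  f(x*)   = -0.4

x* = (-0.4, 1.8), lambda* = (-1.8)


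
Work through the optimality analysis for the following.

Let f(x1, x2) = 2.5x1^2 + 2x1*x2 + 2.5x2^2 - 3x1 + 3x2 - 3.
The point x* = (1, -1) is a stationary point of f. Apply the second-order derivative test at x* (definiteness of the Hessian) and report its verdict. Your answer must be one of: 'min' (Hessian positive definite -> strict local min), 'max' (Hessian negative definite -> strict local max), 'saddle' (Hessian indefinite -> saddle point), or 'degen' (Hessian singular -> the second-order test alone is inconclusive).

Compute the Hessian H = grad^2 f:
  H = [[5, 2], [2, 5]]
Verify stationarity: grad f(x*) = H x* + g = (0, 0).
Eigenvalues of H: 3, 7.
Both eigenvalues > 0, so H is positive definite -> x* is a strict local min.

min


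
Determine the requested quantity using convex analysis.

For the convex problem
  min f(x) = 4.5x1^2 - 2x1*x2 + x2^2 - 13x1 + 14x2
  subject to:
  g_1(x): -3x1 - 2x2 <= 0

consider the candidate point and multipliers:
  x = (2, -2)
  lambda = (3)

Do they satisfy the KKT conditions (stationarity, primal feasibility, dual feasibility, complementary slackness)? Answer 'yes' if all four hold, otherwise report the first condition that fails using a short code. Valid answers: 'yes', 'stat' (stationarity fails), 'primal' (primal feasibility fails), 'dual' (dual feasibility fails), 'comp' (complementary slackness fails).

Gradient of f: grad f(x) = Q x + c = (9, 6)
Constraint values g_i(x) = a_i^T x - b_i:
  g_1((2, -2)) = -2
Stationarity residual: grad f(x) + sum_i lambda_i a_i = (0, 0)
  -> stationarity OK
Primal feasibility (all g_i <= 0): OK
Dual feasibility (all lambda_i >= 0): OK
Complementary slackness (lambda_i * g_i(x) = 0 for all i): FAILS

Verdict: the first failing condition is complementary_slackness -> comp.

comp


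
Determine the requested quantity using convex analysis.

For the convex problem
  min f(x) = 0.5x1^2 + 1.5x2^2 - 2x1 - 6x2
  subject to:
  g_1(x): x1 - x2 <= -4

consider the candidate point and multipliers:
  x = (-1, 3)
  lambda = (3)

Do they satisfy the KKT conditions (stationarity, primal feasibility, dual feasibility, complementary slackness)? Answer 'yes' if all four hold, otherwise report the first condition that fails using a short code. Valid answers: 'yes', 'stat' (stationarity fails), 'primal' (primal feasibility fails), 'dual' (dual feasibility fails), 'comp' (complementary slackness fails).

Gradient of f: grad f(x) = Q x + c = (-3, 3)
Constraint values g_i(x) = a_i^T x - b_i:
  g_1((-1, 3)) = 0
Stationarity residual: grad f(x) + sum_i lambda_i a_i = (0, 0)
  -> stationarity OK
Primal feasibility (all g_i <= 0): OK
Dual feasibility (all lambda_i >= 0): OK
Complementary slackness (lambda_i * g_i(x) = 0 for all i): OK

Verdict: yes, KKT holds.

yes


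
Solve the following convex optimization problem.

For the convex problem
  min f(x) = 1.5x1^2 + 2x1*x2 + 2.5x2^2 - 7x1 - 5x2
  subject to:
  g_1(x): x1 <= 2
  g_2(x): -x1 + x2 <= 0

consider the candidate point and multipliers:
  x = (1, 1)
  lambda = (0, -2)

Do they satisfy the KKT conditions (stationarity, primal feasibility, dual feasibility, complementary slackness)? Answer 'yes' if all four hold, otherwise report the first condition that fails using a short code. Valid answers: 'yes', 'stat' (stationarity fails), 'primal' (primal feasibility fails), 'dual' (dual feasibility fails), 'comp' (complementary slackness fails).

Gradient of f: grad f(x) = Q x + c = (-2, 2)
Constraint values g_i(x) = a_i^T x - b_i:
  g_1((1, 1)) = -1
  g_2((1, 1)) = 0
Stationarity residual: grad f(x) + sum_i lambda_i a_i = (0, 0)
  -> stationarity OK
Primal feasibility (all g_i <= 0): OK
Dual feasibility (all lambda_i >= 0): FAILS
Complementary slackness (lambda_i * g_i(x) = 0 for all i): OK

Verdict: the first failing condition is dual_feasibility -> dual.

dual


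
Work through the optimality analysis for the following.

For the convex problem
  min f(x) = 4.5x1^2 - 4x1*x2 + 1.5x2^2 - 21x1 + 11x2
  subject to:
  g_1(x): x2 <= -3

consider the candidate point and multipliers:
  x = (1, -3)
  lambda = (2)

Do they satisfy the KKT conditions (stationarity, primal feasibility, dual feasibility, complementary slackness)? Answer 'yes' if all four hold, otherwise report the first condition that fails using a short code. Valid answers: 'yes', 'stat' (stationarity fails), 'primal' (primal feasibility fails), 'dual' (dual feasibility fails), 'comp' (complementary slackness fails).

Gradient of f: grad f(x) = Q x + c = (0, -2)
Constraint values g_i(x) = a_i^T x - b_i:
  g_1((1, -3)) = 0
Stationarity residual: grad f(x) + sum_i lambda_i a_i = (0, 0)
  -> stationarity OK
Primal feasibility (all g_i <= 0): OK
Dual feasibility (all lambda_i >= 0): OK
Complementary slackness (lambda_i * g_i(x) = 0 for all i): OK

Verdict: yes, KKT holds.

yes


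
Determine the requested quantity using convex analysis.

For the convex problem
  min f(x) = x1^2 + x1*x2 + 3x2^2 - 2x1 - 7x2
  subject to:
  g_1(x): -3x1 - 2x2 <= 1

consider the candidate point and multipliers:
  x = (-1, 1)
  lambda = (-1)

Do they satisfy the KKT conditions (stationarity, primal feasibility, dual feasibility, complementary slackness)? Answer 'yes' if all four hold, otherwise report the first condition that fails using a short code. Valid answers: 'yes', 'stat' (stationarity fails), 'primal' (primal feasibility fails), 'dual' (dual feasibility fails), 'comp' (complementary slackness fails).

Gradient of f: grad f(x) = Q x + c = (-3, -2)
Constraint values g_i(x) = a_i^T x - b_i:
  g_1((-1, 1)) = 0
Stationarity residual: grad f(x) + sum_i lambda_i a_i = (0, 0)
  -> stationarity OK
Primal feasibility (all g_i <= 0): OK
Dual feasibility (all lambda_i >= 0): FAILS
Complementary slackness (lambda_i * g_i(x) = 0 for all i): OK

Verdict: the first failing condition is dual_feasibility -> dual.

dual


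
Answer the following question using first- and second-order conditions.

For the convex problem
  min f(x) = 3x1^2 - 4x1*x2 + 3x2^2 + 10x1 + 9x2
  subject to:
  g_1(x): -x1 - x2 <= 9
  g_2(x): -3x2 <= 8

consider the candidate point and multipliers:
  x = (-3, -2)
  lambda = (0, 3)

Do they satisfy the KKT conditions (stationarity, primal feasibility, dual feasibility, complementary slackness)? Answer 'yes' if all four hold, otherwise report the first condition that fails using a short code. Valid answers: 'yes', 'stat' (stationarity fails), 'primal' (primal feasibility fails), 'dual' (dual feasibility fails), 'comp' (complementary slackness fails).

Gradient of f: grad f(x) = Q x + c = (0, 9)
Constraint values g_i(x) = a_i^T x - b_i:
  g_1((-3, -2)) = -4
  g_2((-3, -2)) = -2
Stationarity residual: grad f(x) + sum_i lambda_i a_i = (0, 0)
  -> stationarity OK
Primal feasibility (all g_i <= 0): OK
Dual feasibility (all lambda_i >= 0): OK
Complementary slackness (lambda_i * g_i(x) = 0 for all i): FAILS

Verdict: the first failing condition is complementary_slackness -> comp.

comp


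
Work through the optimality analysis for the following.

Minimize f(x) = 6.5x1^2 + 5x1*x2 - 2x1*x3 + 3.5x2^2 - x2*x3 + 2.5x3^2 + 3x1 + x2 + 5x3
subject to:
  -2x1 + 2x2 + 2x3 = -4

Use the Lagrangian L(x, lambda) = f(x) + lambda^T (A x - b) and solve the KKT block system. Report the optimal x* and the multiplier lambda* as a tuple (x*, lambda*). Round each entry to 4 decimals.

Form the Lagrangian:
  L(x, lambda) = (1/2) x^T Q x + c^T x + lambda^T (A x - b)
Stationarity (grad_x L = 0): Q x + c + A^T lambda = 0.
Primal feasibility: A x = b.

This gives the KKT block system:
  [ Q   A^T ] [ x     ]   [-c ]
  [ A    0  ] [ lambda ] = [ b ]

Solving the linear system:
  x*      = (-0.1026, -0.5641, -1.5385)
  lambda* = (0.9615)
  f(x*)   = -2.359

x* = (-0.1026, -0.5641, -1.5385), lambda* = (0.9615)


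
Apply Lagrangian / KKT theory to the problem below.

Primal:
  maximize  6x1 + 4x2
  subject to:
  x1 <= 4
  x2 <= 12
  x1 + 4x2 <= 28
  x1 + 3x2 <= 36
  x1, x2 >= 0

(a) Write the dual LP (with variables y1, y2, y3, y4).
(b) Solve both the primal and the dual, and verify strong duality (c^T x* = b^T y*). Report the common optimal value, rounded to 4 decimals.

The standard primal-dual pair for 'max c^T x s.t. A x <= b, x >= 0' is:
  Dual:  min b^T y  s.t.  A^T y >= c,  y >= 0.

So the dual LP is:
  minimize  4y1 + 12y2 + 28y3 + 36y4
  subject to:
    y1 + y3 + y4 >= 6
    y2 + 4y3 + 3y4 >= 4
    y1, y2, y3, y4 >= 0

Solving the primal: x* = (4, 6).
  primal value c^T x* = 48.
Solving the dual: y* = (5, 0, 1, 0).
  dual value b^T y* = 48.
Strong duality: c^T x* = b^T y*. Confirmed.

48


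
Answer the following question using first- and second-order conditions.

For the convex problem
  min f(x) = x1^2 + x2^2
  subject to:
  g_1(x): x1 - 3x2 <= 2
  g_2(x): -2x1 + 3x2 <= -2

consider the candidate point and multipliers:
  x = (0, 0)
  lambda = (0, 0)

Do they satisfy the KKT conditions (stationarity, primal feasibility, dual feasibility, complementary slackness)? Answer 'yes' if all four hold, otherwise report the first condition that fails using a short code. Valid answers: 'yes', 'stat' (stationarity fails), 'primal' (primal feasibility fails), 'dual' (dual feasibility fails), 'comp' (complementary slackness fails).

Gradient of f: grad f(x) = Q x + c = (0, 0)
Constraint values g_i(x) = a_i^T x - b_i:
  g_1((0, 0)) = -2
  g_2((0, 0)) = 2
Stationarity residual: grad f(x) + sum_i lambda_i a_i = (0, 0)
  -> stationarity OK
Primal feasibility (all g_i <= 0): FAILS
Dual feasibility (all lambda_i >= 0): OK
Complementary slackness (lambda_i * g_i(x) = 0 for all i): OK

Verdict: the first failing condition is primal_feasibility -> primal.

primal


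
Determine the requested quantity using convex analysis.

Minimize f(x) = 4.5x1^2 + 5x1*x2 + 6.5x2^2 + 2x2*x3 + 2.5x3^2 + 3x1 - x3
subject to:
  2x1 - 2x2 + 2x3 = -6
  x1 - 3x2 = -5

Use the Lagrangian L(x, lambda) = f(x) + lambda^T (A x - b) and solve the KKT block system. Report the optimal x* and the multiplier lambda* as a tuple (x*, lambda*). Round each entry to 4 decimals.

Form the Lagrangian:
  L(x, lambda) = (1/2) x^T Q x + c^T x + lambda^T (A x - b)
Stationarity (grad_x L = 0): Q x + c + A^T lambda = 0.
Primal feasibility: A x = b.

This gives the KKT block system:
  [ Q   A^T ] [ x     ]   [-c ]
  [ A    0  ] [ lambda ] = [ b ]

Solving the linear system:
  x*      = (-1.3603, 1.2132, -0.4265)
  lambda* = (0.3529, 2.4706)
  f(x*)   = 5.4081

x* = (-1.3603, 1.2132, -0.4265), lambda* = (0.3529, 2.4706)


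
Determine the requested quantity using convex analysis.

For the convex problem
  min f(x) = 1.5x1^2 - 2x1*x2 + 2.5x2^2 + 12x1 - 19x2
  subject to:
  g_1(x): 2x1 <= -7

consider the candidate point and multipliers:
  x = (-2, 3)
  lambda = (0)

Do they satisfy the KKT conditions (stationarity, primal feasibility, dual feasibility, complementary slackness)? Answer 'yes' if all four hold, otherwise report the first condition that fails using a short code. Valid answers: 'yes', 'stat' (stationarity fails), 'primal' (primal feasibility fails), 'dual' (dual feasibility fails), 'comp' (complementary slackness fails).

Gradient of f: grad f(x) = Q x + c = (0, 0)
Constraint values g_i(x) = a_i^T x - b_i:
  g_1((-2, 3)) = 3
Stationarity residual: grad f(x) + sum_i lambda_i a_i = (0, 0)
  -> stationarity OK
Primal feasibility (all g_i <= 0): FAILS
Dual feasibility (all lambda_i >= 0): OK
Complementary slackness (lambda_i * g_i(x) = 0 for all i): OK

Verdict: the first failing condition is primal_feasibility -> primal.

primal


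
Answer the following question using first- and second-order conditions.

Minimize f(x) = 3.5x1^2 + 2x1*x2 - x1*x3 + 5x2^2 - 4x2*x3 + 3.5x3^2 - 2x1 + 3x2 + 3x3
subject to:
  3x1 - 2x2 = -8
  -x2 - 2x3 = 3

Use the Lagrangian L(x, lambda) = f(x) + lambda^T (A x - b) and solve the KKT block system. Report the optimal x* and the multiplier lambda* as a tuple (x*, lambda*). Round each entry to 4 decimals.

Form the Lagrangian:
  L(x, lambda) = (1/2) x^T Q x + c^T x + lambda^T (A x - b)
Stationarity (grad_x L = 0): Q x + c + A^T lambda = 0.
Primal feasibility: A x = b.

This gives the KKT block system:
  [ Q   A^T ] [ x     ]   [-c ]
  [ A    0  ] [ lambda ] = [ b ]

Solving the linear system:
  x*      = (-2.4656, 0.3016, -1.6508)
  lambda* = (5.6683, -3.6483)
  f(x*)   = 28.5876

x* = (-2.4656, 0.3016, -1.6508), lambda* = (5.6683, -3.6483)


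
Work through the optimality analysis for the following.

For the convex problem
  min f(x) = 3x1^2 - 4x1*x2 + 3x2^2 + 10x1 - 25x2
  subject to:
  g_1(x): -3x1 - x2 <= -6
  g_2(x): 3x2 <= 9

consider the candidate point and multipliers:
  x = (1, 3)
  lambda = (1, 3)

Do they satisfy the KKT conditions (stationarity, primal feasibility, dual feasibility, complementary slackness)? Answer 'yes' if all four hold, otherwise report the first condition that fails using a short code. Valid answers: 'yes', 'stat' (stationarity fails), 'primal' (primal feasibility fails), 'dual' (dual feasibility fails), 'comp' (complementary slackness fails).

Gradient of f: grad f(x) = Q x + c = (4, -11)
Constraint values g_i(x) = a_i^T x - b_i:
  g_1((1, 3)) = 0
  g_2((1, 3)) = 0
Stationarity residual: grad f(x) + sum_i lambda_i a_i = (1, -3)
  -> stationarity FAILS
Primal feasibility (all g_i <= 0): OK
Dual feasibility (all lambda_i >= 0): OK
Complementary slackness (lambda_i * g_i(x) = 0 for all i): OK

Verdict: the first failing condition is stationarity -> stat.

stat


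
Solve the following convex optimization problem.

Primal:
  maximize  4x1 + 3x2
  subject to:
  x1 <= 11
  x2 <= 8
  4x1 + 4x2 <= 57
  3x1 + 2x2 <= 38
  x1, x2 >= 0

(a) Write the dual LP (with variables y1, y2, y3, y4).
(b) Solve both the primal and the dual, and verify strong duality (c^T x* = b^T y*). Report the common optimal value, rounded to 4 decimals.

The standard primal-dual pair for 'max c^T x s.t. A x <= b, x >= 0' is:
  Dual:  min b^T y  s.t.  A^T y >= c,  y >= 0.

So the dual LP is:
  minimize  11y1 + 8y2 + 57y3 + 38y4
  subject to:
    y1 + 4y3 + 3y4 >= 4
    y2 + 4y3 + 2y4 >= 3
    y1, y2, y3, y4 >= 0

Solving the primal: x* = (9.5, 4.75).
  primal value c^T x* = 52.25.
Solving the dual: y* = (0, 0, 0.25, 1).
  dual value b^T y* = 52.25.
Strong duality: c^T x* = b^T y*. Confirmed.

52.25


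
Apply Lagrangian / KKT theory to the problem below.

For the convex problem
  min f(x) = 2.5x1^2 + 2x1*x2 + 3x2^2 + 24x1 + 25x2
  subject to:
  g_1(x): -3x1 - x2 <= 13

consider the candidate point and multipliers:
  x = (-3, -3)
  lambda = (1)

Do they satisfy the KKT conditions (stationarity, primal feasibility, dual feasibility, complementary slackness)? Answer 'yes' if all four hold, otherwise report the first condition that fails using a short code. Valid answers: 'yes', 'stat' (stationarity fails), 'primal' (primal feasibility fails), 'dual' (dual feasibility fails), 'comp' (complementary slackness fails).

Gradient of f: grad f(x) = Q x + c = (3, 1)
Constraint values g_i(x) = a_i^T x - b_i:
  g_1((-3, -3)) = -1
Stationarity residual: grad f(x) + sum_i lambda_i a_i = (0, 0)
  -> stationarity OK
Primal feasibility (all g_i <= 0): OK
Dual feasibility (all lambda_i >= 0): OK
Complementary slackness (lambda_i * g_i(x) = 0 for all i): FAILS

Verdict: the first failing condition is complementary_slackness -> comp.

comp


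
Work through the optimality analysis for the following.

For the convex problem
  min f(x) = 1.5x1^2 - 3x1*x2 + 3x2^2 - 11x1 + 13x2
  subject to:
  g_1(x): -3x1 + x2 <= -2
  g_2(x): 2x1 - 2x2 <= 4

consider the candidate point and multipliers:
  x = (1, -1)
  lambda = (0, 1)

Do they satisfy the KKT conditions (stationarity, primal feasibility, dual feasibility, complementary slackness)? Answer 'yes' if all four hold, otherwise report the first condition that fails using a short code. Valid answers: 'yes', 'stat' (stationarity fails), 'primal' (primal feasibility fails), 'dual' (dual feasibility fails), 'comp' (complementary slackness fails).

Gradient of f: grad f(x) = Q x + c = (-5, 4)
Constraint values g_i(x) = a_i^T x - b_i:
  g_1((1, -1)) = -2
  g_2((1, -1)) = 0
Stationarity residual: grad f(x) + sum_i lambda_i a_i = (-3, 2)
  -> stationarity FAILS
Primal feasibility (all g_i <= 0): OK
Dual feasibility (all lambda_i >= 0): OK
Complementary slackness (lambda_i * g_i(x) = 0 for all i): OK

Verdict: the first failing condition is stationarity -> stat.

stat


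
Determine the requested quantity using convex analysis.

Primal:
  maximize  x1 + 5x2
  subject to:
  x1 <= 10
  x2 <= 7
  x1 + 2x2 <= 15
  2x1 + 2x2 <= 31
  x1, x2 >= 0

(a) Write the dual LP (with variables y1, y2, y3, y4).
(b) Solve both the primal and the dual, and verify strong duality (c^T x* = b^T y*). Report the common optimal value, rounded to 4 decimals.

The standard primal-dual pair for 'max c^T x s.t. A x <= b, x >= 0' is:
  Dual:  min b^T y  s.t.  A^T y >= c,  y >= 0.

So the dual LP is:
  minimize  10y1 + 7y2 + 15y3 + 31y4
  subject to:
    y1 + y3 + 2y4 >= 1
    y2 + 2y3 + 2y4 >= 5
    y1, y2, y3, y4 >= 0

Solving the primal: x* = (1, 7).
  primal value c^T x* = 36.
Solving the dual: y* = (0, 3, 1, 0).
  dual value b^T y* = 36.
Strong duality: c^T x* = b^T y*. Confirmed.

36


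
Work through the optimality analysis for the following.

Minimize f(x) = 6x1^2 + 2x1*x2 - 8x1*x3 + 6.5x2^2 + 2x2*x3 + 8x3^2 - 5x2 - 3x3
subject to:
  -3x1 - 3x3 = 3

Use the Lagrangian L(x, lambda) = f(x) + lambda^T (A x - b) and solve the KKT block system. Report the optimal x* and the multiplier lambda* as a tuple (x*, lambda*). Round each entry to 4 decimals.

Form the Lagrangian:
  L(x, lambda) = (1/2) x^T Q x + c^T x + lambda^T (A x - b)
Stationarity (grad_x L = 0): Q x + c + A^T lambda = 0.
Primal feasibility: A x = b.

This gives the KKT block system:
  [ Q   A^T ] [ x     ]   [-c ]
  [ A    0  ] [ lambda ] = [ b ]

Solving the linear system:
  x*      = (-0.6136, 0.5385, -0.3864)
  lambda* = (-1.0653)
  f(x*)   = 0.8313

x* = (-0.6136, 0.5385, -0.3864), lambda* = (-1.0653)


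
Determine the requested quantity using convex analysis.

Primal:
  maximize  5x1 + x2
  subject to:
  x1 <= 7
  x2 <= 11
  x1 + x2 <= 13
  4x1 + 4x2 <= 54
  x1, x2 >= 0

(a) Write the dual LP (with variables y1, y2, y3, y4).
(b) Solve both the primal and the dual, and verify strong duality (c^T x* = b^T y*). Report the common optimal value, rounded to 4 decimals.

The standard primal-dual pair for 'max c^T x s.t. A x <= b, x >= 0' is:
  Dual:  min b^T y  s.t.  A^T y >= c,  y >= 0.

So the dual LP is:
  minimize  7y1 + 11y2 + 13y3 + 54y4
  subject to:
    y1 + y3 + 4y4 >= 5
    y2 + y3 + 4y4 >= 1
    y1, y2, y3, y4 >= 0

Solving the primal: x* = (7, 6).
  primal value c^T x* = 41.
Solving the dual: y* = (4, 0, 1, 0).
  dual value b^T y* = 41.
Strong duality: c^T x* = b^T y*. Confirmed.

41


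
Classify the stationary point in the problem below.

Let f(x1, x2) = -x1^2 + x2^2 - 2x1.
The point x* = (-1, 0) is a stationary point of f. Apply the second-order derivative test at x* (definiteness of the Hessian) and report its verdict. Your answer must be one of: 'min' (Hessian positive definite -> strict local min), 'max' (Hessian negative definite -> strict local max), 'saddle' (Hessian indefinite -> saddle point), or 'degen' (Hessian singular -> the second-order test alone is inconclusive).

Compute the Hessian H = grad^2 f:
  H = [[-2, 0], [0, 2]]
Verify stationarity: grad f(x*) = H x* + g = (0, 0).
Eigenvalues of H: -2, 2.
Eigenvalues have mixed signs, so H is indefinite -> x* is a saddle point.

saddle


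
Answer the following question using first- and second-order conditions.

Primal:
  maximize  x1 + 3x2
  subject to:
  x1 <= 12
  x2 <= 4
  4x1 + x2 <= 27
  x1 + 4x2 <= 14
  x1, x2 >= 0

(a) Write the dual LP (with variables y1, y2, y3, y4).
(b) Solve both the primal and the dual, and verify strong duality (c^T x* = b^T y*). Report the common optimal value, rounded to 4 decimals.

The standard primal-dual pair for 'max c^T x s.t. A x <= b, x >= 0' is:
  Dual:  min b^T y  s.t.  A^T y >= c,  y >= 0.

So the dual LP is:
  minimize  12y1 + 4y2 + 27y3 + 14y4
  subject to:
    y1 + 4y3 + y4 >= 1
    y2 + y3 + 4y4 >= 3
    y1, y2, y3, y4 >= 0

Solving the primal: x* = (6.2667, 1.9333).
  primal value c^T x* = 12.0667.
Solving the dual: y* = (0, 0, 0.0667, 0.7333).
  dual value b^T y* = 12.0667.
Strong duality: c^T x* = b^T y*. Confirmed.

12.0667


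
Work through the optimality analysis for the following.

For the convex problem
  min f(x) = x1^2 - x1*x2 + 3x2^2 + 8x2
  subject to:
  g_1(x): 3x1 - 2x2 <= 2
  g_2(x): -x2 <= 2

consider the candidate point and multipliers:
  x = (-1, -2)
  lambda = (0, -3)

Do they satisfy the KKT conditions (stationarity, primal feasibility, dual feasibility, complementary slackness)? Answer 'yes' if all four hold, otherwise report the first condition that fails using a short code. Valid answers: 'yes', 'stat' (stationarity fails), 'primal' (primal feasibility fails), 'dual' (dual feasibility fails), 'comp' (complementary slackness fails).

Gradient of f: grad f(x) = Q x + c = (0, -3)
Constraint values g_i(x) = a_i^T x - b_i:
  g_1((-1, -2)) = -1
  g_2((-1, -2)) = 0
Stationarity residual: grad f(x) + sum_i lambda_i a_i = (0, 0)
  -> stationarity OK
Primal feasibility (all g_i <= 0): OK
Dual feasibility (all lambda_i >= 0): FAILS
Complementary slackness (lambda_i * g_i(x) = 0 for all i): OK

Verdict: the first failing condition is dual_feasibility -> dual.

dual


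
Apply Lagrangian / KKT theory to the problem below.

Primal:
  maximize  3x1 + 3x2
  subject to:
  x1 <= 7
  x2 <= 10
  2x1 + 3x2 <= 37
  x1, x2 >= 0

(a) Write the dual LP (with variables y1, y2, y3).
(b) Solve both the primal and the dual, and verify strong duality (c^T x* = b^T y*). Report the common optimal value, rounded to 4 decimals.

The standard primal-dual pair for 'max c^T x s.t. A x <= b, x >= 0' is:
  Dual:  min b^T y  s.t.  A^T y >= c,  y >= 0.

So the dual LP is:
  minimize  7y1 + 10y2 + 37y3
  subject to:
    y1 + 2y3 >= 3
    y2 + 3y3 >= 3
    y1, y2, y3 >= 0

Solving the primal: x* = (7, 7.6667).
  primal value c^T x* = 44.
Solving the dual: y* = (1, 0, 1).
  dual value b^T y* = 44.
Strong duality: c^T x* = b^T y*. Confirmed.

44


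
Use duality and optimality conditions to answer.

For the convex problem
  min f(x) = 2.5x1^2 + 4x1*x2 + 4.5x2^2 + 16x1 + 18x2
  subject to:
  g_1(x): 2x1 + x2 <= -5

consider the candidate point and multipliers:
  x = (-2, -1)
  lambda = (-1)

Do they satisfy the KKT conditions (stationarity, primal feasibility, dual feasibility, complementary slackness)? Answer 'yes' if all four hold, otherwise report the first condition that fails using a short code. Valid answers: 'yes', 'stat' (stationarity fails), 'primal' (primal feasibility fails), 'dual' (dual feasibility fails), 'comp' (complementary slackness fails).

Gradient of f: grad f(x) = Q x + c = (2, 1)
Constraint values g_i(x) = a_i^T x - b_i:
  g_1((-2, -1)) = 0
Stationarity residual: grad f(x) + sum_i lambda_i a_i = (0, 0)
  -> stationarity OK
Primal feasibility (all g_i <= 0): OK
Dual feasibility (all lambda_i >= 0): FAILS
Complementary slackness (lambda_i * g_i(x) = 0 for all i): OK

Verdict: the first failing condition is dual_feasibility -> dual.

dual


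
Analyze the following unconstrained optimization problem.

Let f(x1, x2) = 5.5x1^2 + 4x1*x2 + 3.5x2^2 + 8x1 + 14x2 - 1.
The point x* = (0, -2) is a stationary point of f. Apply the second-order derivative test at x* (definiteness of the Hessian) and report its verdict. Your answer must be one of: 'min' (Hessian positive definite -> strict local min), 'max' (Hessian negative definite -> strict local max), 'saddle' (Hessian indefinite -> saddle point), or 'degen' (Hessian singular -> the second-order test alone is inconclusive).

Compute the Hessian H = grad^2 f:
  H = [[11, 4], [4, 7]]
Verify stationarity: grad f(x*) = H x* + g = (0, 0).
Eigenvalues of H: 4.5279, 13.4721.
Both eigenvalues > 0, so H is positive definite -> x* is a strict local min.

min


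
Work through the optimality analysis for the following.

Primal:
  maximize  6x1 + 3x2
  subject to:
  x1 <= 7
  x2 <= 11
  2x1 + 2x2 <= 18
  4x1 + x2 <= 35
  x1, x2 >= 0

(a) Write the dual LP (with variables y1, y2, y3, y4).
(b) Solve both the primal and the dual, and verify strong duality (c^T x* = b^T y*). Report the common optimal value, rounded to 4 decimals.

The standard primal-dual pair for 'max c^T x s.t. A x <= b, x >= 0' is:
  Dual:  min b^T y  s.t.  A^T y >= c,  y >= 0.

So the dual LP is:
  minimize  7y1 + 11y2 + 18y3 + 35y4
  subject to:
    y1 + 2y3 + 4y4 >= 6
    y2 + 2y3 + y4 >= 3
    y1, y2, y3, y4 >= 0

Solving the primal: x* = (7, 2).
  primal value c^T x* = 48.
Solving the dual: y* = (3, 0, 1.5, 0).
  dual value b^T y* = 48.
Strong duality: c^T x* = b^T y*. Confirmed.

48


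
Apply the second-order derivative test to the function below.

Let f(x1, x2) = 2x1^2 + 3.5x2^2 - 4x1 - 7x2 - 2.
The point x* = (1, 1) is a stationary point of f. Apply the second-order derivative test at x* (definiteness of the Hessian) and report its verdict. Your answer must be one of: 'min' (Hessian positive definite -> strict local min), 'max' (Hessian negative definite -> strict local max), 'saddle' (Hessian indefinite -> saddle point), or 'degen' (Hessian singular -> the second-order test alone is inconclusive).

Compute the Hessian H = grad^2 f:
  H = [[4, 0], [0, 7]]
Verify stationarity: grad f(x*) = H x* + g = (0, 0).
Eigenvalues of H: 4, 7.
Both eigenvalues > 0, so H is positive definite -> x* is a strict local min.

min


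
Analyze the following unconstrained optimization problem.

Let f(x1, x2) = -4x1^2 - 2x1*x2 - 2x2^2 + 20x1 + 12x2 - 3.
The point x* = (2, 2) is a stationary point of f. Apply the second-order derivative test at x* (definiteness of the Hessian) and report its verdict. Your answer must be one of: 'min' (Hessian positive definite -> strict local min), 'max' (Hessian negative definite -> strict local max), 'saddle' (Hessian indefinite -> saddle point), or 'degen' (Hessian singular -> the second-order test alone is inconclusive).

Compute the Hessian H = grad^2 f:
  H = [[-8, -2], [-2, -4]]
Verify stationarity: grad f(x*) = H x* + g = (0, 0).
Eigenvalues of H: -8.8284, -3.1716.
Both eigenvalues < 0, so H is negative definite -> x* is a strict local max.

max


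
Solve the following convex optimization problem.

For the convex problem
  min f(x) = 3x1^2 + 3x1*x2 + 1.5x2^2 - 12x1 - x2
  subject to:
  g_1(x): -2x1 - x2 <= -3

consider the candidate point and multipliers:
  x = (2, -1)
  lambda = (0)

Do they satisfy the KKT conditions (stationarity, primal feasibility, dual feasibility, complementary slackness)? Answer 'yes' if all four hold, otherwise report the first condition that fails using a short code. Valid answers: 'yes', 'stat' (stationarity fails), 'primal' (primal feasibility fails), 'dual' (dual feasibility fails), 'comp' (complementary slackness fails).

Gradient of f: grad f(x) = Q x + c = (-3, 2)
Constraint values g_i(x) = a_i^T x - b_i:
  g_1((2, -1)) = 0
Stationarity residual: grad f(x) + sum_i lambda_i a_i = (-3, 2)
  -> stationarity FAILS
Primal feasibility (all g_i <= 0): OK
Dual feasibility (all lambda_i >= 0): OK
Complementary slackness (lambda_i * g_i(x) = 0 for all i): OK

Verdict: the first failing condition is stationarity -> stat.

stat


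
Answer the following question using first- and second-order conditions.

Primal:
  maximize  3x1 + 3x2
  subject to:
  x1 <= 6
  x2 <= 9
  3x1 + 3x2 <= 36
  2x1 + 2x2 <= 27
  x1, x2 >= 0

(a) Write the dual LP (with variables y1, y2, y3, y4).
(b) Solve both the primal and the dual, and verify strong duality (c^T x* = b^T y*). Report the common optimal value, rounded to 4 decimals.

The standard primal-dual pair for 'max c^T x s.t. A x <= b, x >= 0' is:
  Dual:  min b^T y  s.t.  A^T y >= c,  y >= 0.

So the dual LP is:
  minimize  6y1 + 9y2 + 36y3 + 27y4
  subject to:
    y1 + 3y3 + 2y4 >= 3
    y2 + 3y3 + 2y4 >= 3
    y1, y2, y3, y4 >= 0

Solving the primal: x* = (3, 9).
  primal value c^T x* = 36.
Solving the dual: y* = (0, 0, 1, 0).
  dual value b^T y* = 36.
Strong duality: c^T x* = b^T y*. Confirmed.

36


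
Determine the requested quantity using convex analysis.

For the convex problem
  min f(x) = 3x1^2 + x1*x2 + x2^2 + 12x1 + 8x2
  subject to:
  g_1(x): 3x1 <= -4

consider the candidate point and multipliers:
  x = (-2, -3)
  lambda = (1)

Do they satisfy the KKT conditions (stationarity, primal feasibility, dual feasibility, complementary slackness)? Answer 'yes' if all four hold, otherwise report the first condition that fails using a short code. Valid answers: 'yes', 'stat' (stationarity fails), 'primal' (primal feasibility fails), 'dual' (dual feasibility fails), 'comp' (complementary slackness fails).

Gradient of f: grad f(x) = Q x + c = (-3, 0)
Constraint values g_i(x) = a_i^T x - b_i:
  g_1((-2, -3)) = -2
Stationarity residual: grad f(x) + sum_i lambda_i a_i = (0, 0)
  -> stationarity OK
Primal feasibility (all g_i <= 0): OK
Dual feasibility (all lambda_i >= 0): OK
Complementary slackness (lambda_i * g_i(x) = 0 for all i): FAILS

Verdict: the first failing condition is complementary_slackness -> comp.

comp


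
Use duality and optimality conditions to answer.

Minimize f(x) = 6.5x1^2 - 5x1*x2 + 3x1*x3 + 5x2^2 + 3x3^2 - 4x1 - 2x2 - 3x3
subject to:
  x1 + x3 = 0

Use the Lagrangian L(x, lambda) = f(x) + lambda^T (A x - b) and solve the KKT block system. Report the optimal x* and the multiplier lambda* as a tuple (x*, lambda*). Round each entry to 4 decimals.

Form the Lagrangian:
  L(x, lambda) = (1/2) x^T Q x + c^T x + lambda^T (A x - b)
Stationarity (grad_x L = 0): Q x + c + A^T lambda = 0.
Primal feasibility: A x = b.

This gives the KKT block system:
  [ Q   A^T ] [ x     ]   [-c ]
  [ A    0  ] [ lambda ] = [ b ]

Solving the linear system:
  x*      = (0.1905, 0.2952, -0.1905)
  lambda* = (3.5714)
  f(x*)   = -0.3905

x* = (0.1905, 0.2952, -0.1905), lambda* = (3.5714)


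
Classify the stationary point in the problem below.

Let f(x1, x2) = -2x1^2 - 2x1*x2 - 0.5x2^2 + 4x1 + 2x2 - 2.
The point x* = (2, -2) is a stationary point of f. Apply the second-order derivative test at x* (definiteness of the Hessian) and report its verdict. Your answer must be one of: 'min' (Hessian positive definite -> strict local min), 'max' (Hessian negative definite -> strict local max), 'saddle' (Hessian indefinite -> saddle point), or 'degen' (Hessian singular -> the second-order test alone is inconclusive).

Compute the Hessian H = grad^2 f:
  H = [[-4, -2], [-2, -1]]
Verify stationarity: grad f(x*) = H x* + g = (0, 0).
Eigenvalues of H: -5, 0.
H has a zero eigenvalue (singular; negative semidefinite but not definite), so H is neither positive definite, negative definite, nor indefinite. The second-order test alone is inconclusive -> degen.
(Indeed, f is constant along the null direction of H through x*, so x* is not a strict local extremum.)

degen


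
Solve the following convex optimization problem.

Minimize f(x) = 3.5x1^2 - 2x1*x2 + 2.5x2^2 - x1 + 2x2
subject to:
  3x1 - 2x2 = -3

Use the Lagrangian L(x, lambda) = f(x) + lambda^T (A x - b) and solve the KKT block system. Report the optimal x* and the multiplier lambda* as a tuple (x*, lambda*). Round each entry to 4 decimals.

Form the Lagrangian:
  L(x, lambda) = (1/2) x^T Q x + c^T x + lambda^T (A x - b)
Stationarity (grad_x L = 0): Q x + c + A^T lambda = 0.
Primal feasibility: A x = b.

This gives the KKT block system:
  [ Q   A^T ] [ x     ]   [-c ]
  [ A    0  ] [ lambda ] = [ b ]

Solving the linear system:
  x*      = (-0.8367, 0.2449)
  lambda* = (2.449)
  f(x*)   = 4.3367

x* = (-0.8367, 0.2449), lambda* = (2.449)


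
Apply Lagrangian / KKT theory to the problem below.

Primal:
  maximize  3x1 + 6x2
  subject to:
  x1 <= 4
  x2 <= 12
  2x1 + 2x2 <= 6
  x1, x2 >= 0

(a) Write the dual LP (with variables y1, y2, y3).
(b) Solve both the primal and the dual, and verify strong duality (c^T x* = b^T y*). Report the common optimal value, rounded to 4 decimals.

The standard primal-dual pair for 'max c^T x s.t. A x <= b, x >= 0' is:
  Dual:  min b^T y  s.t.  A^T y >= c,  y >= 0.

So the dual LP is:
  minimize  4y1 + 12y2 + 6y3
  subject to:
    y1 + 2y3 >= 3
    y2 + 2y3 >= 6
    y1, y2, y3 >= 0

Solving the primal: x* = (0, 3).
  primal value c^T x* = 18.
Solving the dual: y* = (0, 0, 3).
  dual value b^T y* = 18.
Strong duality: c^T x* = b^T y*. Confirmed.

18


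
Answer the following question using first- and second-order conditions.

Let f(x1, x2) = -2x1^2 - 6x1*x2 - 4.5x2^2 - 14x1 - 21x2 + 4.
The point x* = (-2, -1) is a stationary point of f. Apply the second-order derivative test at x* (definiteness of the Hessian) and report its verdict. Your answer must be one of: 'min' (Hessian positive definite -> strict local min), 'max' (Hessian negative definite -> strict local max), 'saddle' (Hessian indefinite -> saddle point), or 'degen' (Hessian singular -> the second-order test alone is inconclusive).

Compute the Hessian H = grad^2 f:
  H = [[-4, -6], [-6, -9]]
Verify stationarity: grad f(x*) = H x* + g = (0, 0).
Eigenvalues of H: -13, 0.
H has a zero eigenvalue (singular; negative semidefinite but not definite), so H is neither positive definite, negative definite, nor indefinite. The second-order test alone is inconclusive -> degen.
(Indeed, f is constant along the null direction of H through x*, so x* is not a strict local extremum.)

degen


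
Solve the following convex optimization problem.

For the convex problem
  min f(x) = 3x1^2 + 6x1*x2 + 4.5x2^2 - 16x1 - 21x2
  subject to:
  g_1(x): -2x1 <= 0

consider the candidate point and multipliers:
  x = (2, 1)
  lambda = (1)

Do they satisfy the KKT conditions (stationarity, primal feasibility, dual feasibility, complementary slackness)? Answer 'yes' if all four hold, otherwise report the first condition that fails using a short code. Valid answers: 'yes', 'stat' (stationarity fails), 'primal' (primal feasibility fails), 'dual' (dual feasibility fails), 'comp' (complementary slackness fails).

Gradient of f: grad f(x) = Q x + c = (2, 0)
Constraint values g_i(x) = a_i^T x - b_i:
  g_1((2, 1)) = -4
Stationarity residual: grad f(x) + sum_i lambda_i a_i = (0, 0)
  -> stationarity OK
Primal feasibility (all g_i <= 0): OK
Dual feasibility (all lambda_i >= 0): OK
Complementary slackness (lambda_i * g_i(x) = 0 for all i): FAILS

Verdict: the first failing condition is complementary_slackness -> comp.

comp


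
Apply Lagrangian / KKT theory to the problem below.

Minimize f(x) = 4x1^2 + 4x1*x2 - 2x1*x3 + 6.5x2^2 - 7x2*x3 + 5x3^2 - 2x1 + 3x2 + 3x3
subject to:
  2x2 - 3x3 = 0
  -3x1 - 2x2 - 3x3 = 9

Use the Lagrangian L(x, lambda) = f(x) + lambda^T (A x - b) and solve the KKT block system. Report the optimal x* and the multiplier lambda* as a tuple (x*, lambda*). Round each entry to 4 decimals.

Form the Lagrangian:
  L(x, lambda) = (1/2) x^T Q x + c^T x + lambda^T (A x - b)
Stationarity (grad_x L = 0): Q x + c + A^T lambda = 0.
Primal feasibility: A x = b.

This gives the KKT block system:
  [ Q   A^T ] [ x     ]   [-c ]
  [ A    0  ] [ lambda ] = [ b ]

Solving the linear system:
  x*      = (-0.2263, -2.0803, -1.3869)
  lambda* = (4.5012, -3.1192)
  f(x*)   = 9.062

x* = (-0.2263, -2.0803, -1.3869), lambda* = (4.5012, -3.1192)
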